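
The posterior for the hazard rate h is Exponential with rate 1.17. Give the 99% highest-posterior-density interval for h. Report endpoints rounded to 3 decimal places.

[0.000, 3.936]

The exponential density is strictly decreasing on [0, ∞), so the HPD interval is anchored at 0: [0, q] with P(h ≤ q) = 0.99.
q = −ln(1 − 0.99) / 1.17 = 4.6052 / 1.17 = 3.936.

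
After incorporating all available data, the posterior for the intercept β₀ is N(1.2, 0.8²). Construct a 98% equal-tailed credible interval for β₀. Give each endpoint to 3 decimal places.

[-0.661, 3.061]

The posterior is symmetric, so the 98% equal-tailed interval is β₀ = 1.2 ± z·0.8 with z = 2.326.
Half-width: 2.326 × 0.8 = 1.861.
1.2 − 1.861 = -0.661; 1.2 + 1.861 = 3.061.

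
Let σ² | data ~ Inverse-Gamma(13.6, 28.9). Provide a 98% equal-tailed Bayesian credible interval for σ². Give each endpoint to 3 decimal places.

Inverse-Gamma(13.6, 28.9) quantiles: F⁻¹(0.01) and F⁻¹(0.99).
Equivalently, 1/σ² ~ Gamma(13.6, rate = 28.9); invert its 0.99 and 0.01 quantiles.
Posterior mean ≈ 2.294, SD ≈ 0.673; a Normal approximation gives roughly [0.727, 3.860].
Exact: lower = 1.224; upper = 4.441.

[1.224, 4.441]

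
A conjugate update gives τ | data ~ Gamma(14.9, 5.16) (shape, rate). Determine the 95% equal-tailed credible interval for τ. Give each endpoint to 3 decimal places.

[1.613, 4.528]

Posterior: Gamma(shape 14.9, rate 5.16).
Equal-tailed 95% interval: Gamma(14.9, 5.16) quantiles at 0.025 and 0.975.
Posterior mean ≈ 2.888, SD ≈ 0.748; a Normal approximation gives roughly [1.421, 4.354].
Exact: lower = 1.613; upper = 4.528.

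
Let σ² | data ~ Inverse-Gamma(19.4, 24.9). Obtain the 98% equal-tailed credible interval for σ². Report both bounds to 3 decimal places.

[0.801, 2.340]

Inverse-Gamma(19.4, 24.9) quantiles: F⁻¹(0.01) and F⁻¹(0.99).
Equivalently, 1/σ² ~ Gamma(19.4, rate = 24.9); invert its 0.99 and 0.01 quantiles.
Posterior mean ≈ 1.353, SD ≈ 0.324; a Normal approximation gives roughly [0.599, 2.108].
Exact: lower = 0.801; upper = 2.340.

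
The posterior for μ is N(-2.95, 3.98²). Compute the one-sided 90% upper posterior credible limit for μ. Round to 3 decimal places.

Need U with P(μ ≤ U) = 0.90: U = -2.95 + z_{0.1}·3.98.
z = 1.282; U = -2.95 + 1.282 × 3.98 = 2.151.

2.151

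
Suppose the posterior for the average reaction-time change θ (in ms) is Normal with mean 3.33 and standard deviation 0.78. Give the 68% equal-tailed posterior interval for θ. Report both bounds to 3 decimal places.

The posterior is symmetric, so the 68% equal-tailed interval is θ = 3.33 ± z·0.78 with z = 0.994.
Half-width: 0.994 × 0.78 = 0.776.
3.33 − 0.776 = 2.554; 3.33 + 0.776 = 4.106.

[2.554, 4.106]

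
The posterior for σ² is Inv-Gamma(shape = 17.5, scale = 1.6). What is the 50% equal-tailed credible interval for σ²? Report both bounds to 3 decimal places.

[0.080, 0.110]

Inverse-Gamma(17.5, 1.6) quantiles: F⁻¹(0.25) and F⁻¹(0.75).
Equivalently, 1/σ² ~ Gamma(17.5, rate = 1.6); invert its 0.75 and 0.25 quantiles.
Posterior mean ≈ 0.097, SD ≈ 0.025; a Normal approximation gives roughly [0.080, 0.114].
Exact: lower = 0.080; upper = 0.110.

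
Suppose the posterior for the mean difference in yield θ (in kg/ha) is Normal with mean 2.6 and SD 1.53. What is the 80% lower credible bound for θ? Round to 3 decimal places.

1.312

Need L with P(θ ≥ L) = 0.80: L = 2.6 − z_{0.2}·1.53.
z = 0.842; L = 2.6 − 0.842 × 1.53 = 1.312.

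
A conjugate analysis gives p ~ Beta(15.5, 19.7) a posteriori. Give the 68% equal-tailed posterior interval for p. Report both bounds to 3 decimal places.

[0.357, 0.524]

Posterior: Beta(15.5, 19.7).
Equal-tailed 68% interval: the 0.16 and 0.84 quantiles of Beta(15.5, 19.7).
Posterior mean ≈ 0.440, SD ≈ 0.083; a Normal approximation gives roughly [0.358, 0.522].
Exact: F⁻¹(0.16) = 0.357; F⁻¹(0.84) = 0.524.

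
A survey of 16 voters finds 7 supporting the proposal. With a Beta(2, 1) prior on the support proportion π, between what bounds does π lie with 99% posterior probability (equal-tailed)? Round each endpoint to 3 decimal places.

[0.205, 0.753]

Posterior: Beta(2+7, 1+9) = Beta(9, 10).
Equal-tailed 99% interval: the 0.005 and 0.995 quantiles of Beta(9, 10).
Posterior mean ≈ 0.474, SD ≈ 0.112; a Normal approximation gives roughly [0.186, 0.761].
Exact: F⁻¹(0.005) = 0.205; F⁻¹(0.995) = 0.753.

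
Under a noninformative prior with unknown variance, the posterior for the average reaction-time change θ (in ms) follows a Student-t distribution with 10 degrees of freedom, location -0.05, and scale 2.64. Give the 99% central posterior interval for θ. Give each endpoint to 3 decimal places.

[-8.417, 8.317]

The t_10 distribution is symmetric; the 99% interval is -0.05 ± t·2.64 with t_{0.995,10} = 3.169.
Half-width: 3.169 × 2.64 = 8.367.
-0.05 − 8.367 = -8.417; -0.05 + 8.367 = 8.317.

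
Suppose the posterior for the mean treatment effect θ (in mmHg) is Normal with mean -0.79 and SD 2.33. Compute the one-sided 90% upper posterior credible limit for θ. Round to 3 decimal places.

Need U with P(θ ≤ U) = 0.90: U = -0.79 + z_{0.1}·2.33.
z = 1.282; U = -0.79 + 1.282 × 2.33 = 2.196.

2.196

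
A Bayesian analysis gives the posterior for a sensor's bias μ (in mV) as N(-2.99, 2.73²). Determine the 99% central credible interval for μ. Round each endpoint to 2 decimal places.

[-10.02, 4.04]

The posterior is symmetric, so the 99% equal-tailed interval is μ = -2.99 ± z·2.73 with z = 2.576.
Half-width: 2.576 × 2.73 = 7.03.
-2.99 − 7.03 = -10.02; -2.99 + 7.03 = 4.04.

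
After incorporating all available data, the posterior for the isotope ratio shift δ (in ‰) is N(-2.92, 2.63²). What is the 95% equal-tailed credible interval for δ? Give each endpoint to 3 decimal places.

The posterior is symmetric, so the 95% equal-tailed interval is δ = -2.92 ± z·2.63 with z = 1.960.
Half-width: 1.960 × 2.63 = 5.155.
-2.92 − 5.155 = -8.075; -2.92 + 5.155 = 2.235.

[-8.075, 2.235]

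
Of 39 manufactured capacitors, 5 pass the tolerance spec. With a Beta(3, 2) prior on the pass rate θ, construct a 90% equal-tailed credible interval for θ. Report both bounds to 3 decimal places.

[0.096, 0.284]

Posterior: Beta(3+5, 2+34) = Beta(8, 36).
Equal-tailed 90% interval: the 0.05 and 0.95 quantiles of Beta(8, 36).
Posterior mean ≈ 0.182, SD ≈ 0.057; a Normal approximation gives roughly [0.087, 0.276].
Exact: F⁻¹(0.05) = 0.096; F⁻¹(0.95) = 0.284.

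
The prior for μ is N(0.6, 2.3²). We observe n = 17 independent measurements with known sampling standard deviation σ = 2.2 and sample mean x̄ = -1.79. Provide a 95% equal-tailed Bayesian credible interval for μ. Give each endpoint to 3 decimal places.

Posterior precision = 1/2.3² + 17/2.2² = 0.1890 + 3.5124 = 3.7014, so posterior SD = 0.5198.
Posterior mean = (0.6/2.3² + 17·-1.79/2.2²) / 3.7014 = -1.6679.
Interval: -1.6679 ± 1.960 × 0.5198 → [-2.687, -0.649].

[-2.687, -0.649]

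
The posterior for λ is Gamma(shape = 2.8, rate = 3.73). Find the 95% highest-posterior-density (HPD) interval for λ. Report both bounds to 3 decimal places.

[0.063, 1.631]

The posterior is unimodal and skewed, so the HPD interval has equal density at both endpoints and is the shortest 95% interval.
Solving f(0.063) = f(1.631) with F(1.631) − F(0.063) = 0.95 gives [0.063, 1.631].
For comparison, the equal-tailed interval is [0.143, 1.851]; the HPD is narrower and shifted toward the mode.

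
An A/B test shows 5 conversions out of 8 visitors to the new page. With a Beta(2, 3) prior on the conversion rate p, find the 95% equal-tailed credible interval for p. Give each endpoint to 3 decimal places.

Posterior: Beta(2+5, 3+3) = Beta(7, 6).
Equal-tailed 95% interval: the 0.025 and 0.975 quantiles of Beta(7, 6).
Posterior mean ≈ 0.538, SD ≈ 0.133; a Normal approximation gives roughly [0.277, 0.800].
Exact: F⁻¹(0.025) = 0.277; F⁻¹(0.975) = 0.789.

[0.277, 0.789]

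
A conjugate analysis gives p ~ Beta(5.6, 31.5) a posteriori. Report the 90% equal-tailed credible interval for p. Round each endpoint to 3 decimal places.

[0.067, 0.256]

Posterior: Beta(5.6, 31.5).
Equal-tailed 90% interval: the 0.05 and 0.95 quantiles of Beta(5.6, 31.5).
Posterior mean ≈ 0.151, SD ≈ 0.058; a Normal approximation gives roughly [0.056, 0.246].
Exact: F⁻¹(0.05) = 0.067; F⁻¹(0.95) = 0.256.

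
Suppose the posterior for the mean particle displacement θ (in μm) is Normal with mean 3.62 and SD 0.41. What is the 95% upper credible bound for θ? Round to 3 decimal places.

4.294

Need U with P(θ ≤ U) = 0.95: U = 3.62 + z_{0.05}·0.41.
z = 1.645; U = 3.62 + 1.645 × 0.41 = 4.294.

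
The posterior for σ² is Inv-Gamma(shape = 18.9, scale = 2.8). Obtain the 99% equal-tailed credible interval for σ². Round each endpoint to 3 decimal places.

Inverse-Gamma(18.9, 2.8) quantiles: F⁻¹(0.005) and F⁻¹(0.995).
Equivalently, 1/σ² ~ Gamma(18.9, rate = 2.8); invert its 0.995 and 0.005 quantiles.
Posterior mean ≈ 0.156, SD ≈ 0.038; a Normal approximation gives roughly [0.058, 0.254].
Exact: lower = 0.088; upper = 0.292.

[0.088, 0.292]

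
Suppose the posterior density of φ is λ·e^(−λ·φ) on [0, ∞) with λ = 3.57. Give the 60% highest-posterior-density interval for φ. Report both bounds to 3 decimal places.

[0.000, 0.257]

The exponential density is strictly decreasing on [0, ∞), so the HPD interval is anchored at 0: [0, q] with P(φ ≤ q) = 0.60.
q = −ln(1 − 0.60) / 3.57 = 0.9163 / 3.57 = 0.257.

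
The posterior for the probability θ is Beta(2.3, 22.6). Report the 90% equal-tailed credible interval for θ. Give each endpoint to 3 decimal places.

[0.021, 0.201]

Posterior: Beta(2.3, 22.6).
Equal-tailed 90% interval: the 0.05 and 0.95 quantiles of Beta(2.3, 22.6).
Posterior mean ≈ 0.092, SD ≈ 0.057; a Normal approximation gives roughly [-0.001, 0.186].
Exact: F⁻¹(0.05) = 0.021; F⁻¹(0.95) = 0.201.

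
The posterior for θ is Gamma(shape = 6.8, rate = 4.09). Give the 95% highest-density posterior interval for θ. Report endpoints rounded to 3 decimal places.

The posterior is unimodal and skewed, so the HPD interval has equal density at both endpoints and is the shortest 95% interval.
Solving f(0.545) = f(2.930) with F(2.930) − F(0.545) = 0.95 gives [0.545, 2.930].
For comparison, the equal-tailed interval is [0.658, 3.126]; the HPD is narrower and shifted toward the mode.

[0.545, 2.930]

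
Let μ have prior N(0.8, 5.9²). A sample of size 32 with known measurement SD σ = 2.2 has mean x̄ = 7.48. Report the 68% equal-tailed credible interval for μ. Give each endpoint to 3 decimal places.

Posterior precision = 1/5.9² + 32/2.2² = 0.0287 + 6.6116 = 6.6403, so posterior SD = 0.3881.
Posterior mean = (0.8/5.9² + 32·7.48/2.2²) / 6.6403 = 7.4511.
Interval: 7.4511 ± 0.994 × 0.3881 → [7.065, 7.837].

[7.065, 7.837]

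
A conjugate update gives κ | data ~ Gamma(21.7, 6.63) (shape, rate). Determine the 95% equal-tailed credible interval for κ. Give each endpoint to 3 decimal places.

Posterior: Gamma(shape 21.7, rate 6.63).
Equal-tailed 95% interval: Gamma(21.7, 6.63) quantiles at 0.025 and 0.975.
Posterior mean ≈ 3.273, SD ≈ 0.703; a Normal approximation gives roughly [1.896, 4.650].
Exact: lower = 2.044; upper = 4.787.

[2.044, 4.787]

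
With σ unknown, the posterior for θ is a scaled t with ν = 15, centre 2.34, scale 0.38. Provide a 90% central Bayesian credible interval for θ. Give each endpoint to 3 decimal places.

The t_15 distribution is symmetric; the 90% interval is 2.34 ± t·0.38 with t_{0.95,15} = 1.753.
Half-width: 1.753 × 0.38 = 0.666.
2.34 − 0.666 = 1.674; 2.34 + 0.666 = 3.006.

[1.674, 3.006]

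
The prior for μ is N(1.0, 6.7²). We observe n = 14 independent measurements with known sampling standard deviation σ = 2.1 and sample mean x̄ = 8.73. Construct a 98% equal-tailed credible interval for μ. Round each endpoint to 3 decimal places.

Posterior precision = 1/6.7² + 14/2.1² = 0.0223 + 3.1746 = 3.1969, so posterior SD = 0.5593.
Posterior mean = (1.0/6.7² + 14·8.73/2.1²) / 3.1969 = 8.6761.
Interval: 8.6761 ± 2.326 × 0.5593 → [7.375, 9.977].

[7.375, 9.977]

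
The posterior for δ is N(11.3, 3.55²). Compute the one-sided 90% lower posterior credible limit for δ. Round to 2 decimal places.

Need L with P(δ ≥ L) = 0.90: L = 11.3 − z_{0.1}·3.55.
z = 1.282; L = 11.3 − 1.282 × 3.55 = 6.75.

6.75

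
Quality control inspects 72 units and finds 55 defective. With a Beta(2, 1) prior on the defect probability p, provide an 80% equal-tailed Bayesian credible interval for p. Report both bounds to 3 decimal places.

Posterior: Beta(2+55, 1+17) = Beta(57, 18).
Equal-tailed 80% interval: the 0.1 and 0.9 quantiles of Beta(57, 18).
Posterior mean ≈ 0.760, SD ≈ 0.049; a Normal approximation gives roughly [0.697, 0.823].
Exact: F⁻¹(0.1) = 0.696; F⁻¹(0.9) = 0.821.

[0.696, 0.821]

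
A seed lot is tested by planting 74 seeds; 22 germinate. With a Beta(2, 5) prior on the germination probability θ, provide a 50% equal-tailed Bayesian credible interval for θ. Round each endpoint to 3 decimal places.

[0.261, 0.330]

Posterior: Beta(2+22, 5+52) = Beta(24, 57).
Equal-tailed 50% interval: the 0.25 and 0.75 quantiles of Beta(24, 57).
Posterior mean ≈ 0.296, SD ≈ 0.050; a Normal approximation gives roughly [0.262, 0.330].
Exact: F⁻¹(0.25) = 0.261; F⁻¹(0.75) = 0.330.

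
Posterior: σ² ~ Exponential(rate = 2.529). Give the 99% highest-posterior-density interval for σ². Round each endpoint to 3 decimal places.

The exponential density is strictly decreasing on [0, ∞), so the HPD interval is anchored at 0: [0, q] with P(σ² ≤ q) = 0.99.
q = −ln(1 − 0.99) / 2.529 = 4.6052 / 2.529 = 1.821.

[0.000, 1.821]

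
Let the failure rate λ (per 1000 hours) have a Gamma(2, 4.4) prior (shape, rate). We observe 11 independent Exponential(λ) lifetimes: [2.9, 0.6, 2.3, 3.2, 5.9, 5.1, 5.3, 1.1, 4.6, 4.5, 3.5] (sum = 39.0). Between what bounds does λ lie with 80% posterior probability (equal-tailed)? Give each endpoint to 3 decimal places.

Posterior: Gamma(2+11, 4.4+39.0) = Gamma(13, 43.4) (shape, rate).
Equal-tailed 80% interval: Gamma(13, 43.4) quantiles at 0.1 and 0.9.
Posterior mean ≈ 0.300, SD ≈ 0.083; a Normal approximation gives roughly [0.193, 0.406].
Exact: lower = 0.199; upper = 0.410.

[0.199, 0.410]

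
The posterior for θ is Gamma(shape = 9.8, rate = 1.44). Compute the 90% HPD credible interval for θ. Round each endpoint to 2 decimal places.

[3.30, 10.20]

The posterior is unimodal and skewed, so the HPD interval has equal density at both endpoints and is the shortest 90% interval.
Solving f(3.30) = f(10.20) with F(10.20) − F(3.30) = 0.90 gives [3.30, 10.20].
For comparison, the equal-tailed interval is [3.67, 10.73]; the HPD is narrower and shifted toward the mode.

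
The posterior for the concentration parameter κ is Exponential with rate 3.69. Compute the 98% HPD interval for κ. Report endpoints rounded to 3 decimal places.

The exponential density is strictly decreasing on [0, ∞), so the HPD interval is anchored at 0: [0, q] with P(κ ≤ q) = 0.98.
q = −ln(1 − 0.98) / 3.69 = 3.9120 / 3.69 = 1.060.

[0.000, 1.060]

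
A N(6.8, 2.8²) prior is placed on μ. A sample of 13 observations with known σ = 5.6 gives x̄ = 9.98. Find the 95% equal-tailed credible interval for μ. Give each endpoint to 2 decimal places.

[6.57, 11.89]

Posterior precision = 1/2.8² + 13/5.6² = 0.1276 + 0.4145 = 0.5421, so posterior SD = 1.3582.
Posterior mean = (6.8/2.8² + 13·9.98/5.6²) / 0.5421 = 9.2318.
Interval: 9.2318 ± 1.960 × 1.3582 → [6.57, 11.89].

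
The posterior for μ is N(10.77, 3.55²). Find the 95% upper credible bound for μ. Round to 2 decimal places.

Need U with P(μ ≤ U) = 0.95: U = 10.77 + z_{0.05}·3.55.
z = 1.645; U = 10.77 + 1.645 × 3.55 = 16.61.

16.61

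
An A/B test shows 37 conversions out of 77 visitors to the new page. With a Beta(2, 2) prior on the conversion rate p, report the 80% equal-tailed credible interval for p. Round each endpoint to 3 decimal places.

[0.411, 0.553]

Posterior: Beta(2+37, 2+40) = Beta(39, 42).
Equal-tailed 80% interval: the 0.1 and 0.9 quantiles of Beta(39, 42).
Posterior mean ≈ 0.481, SD ≈ 0.055; a Normal approximation gives roughly [0.411, 0.552].
Exact: F⁻¹(0.1) = 0.411; F⁻¹(0.9) = 0.553.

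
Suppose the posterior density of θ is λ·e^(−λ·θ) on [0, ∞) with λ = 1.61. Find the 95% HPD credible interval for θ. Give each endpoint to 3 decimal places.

The exponential density is strictly decreasing on [0, ∞), so the HPD interval is anchored at 0: [0, q] with P(θ ≤ q) = 0.95.
q = −ln(1 − 0.95) / 1.61 = 2.9957 / 1.61 = 1.861.

[0.000, 1.861]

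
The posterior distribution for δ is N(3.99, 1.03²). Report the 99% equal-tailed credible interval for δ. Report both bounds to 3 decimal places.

The posterior is symmetric, so the 99% equal-tailed interval is δ = 3.99 ± z·1.03 with z = 2.576.
Half-width: 2.576 × 1.03 = 2.653.
3.99 − 2.653 = 1.337; 3.99 + 2.653 = 6.643.

[1.337, 6.643]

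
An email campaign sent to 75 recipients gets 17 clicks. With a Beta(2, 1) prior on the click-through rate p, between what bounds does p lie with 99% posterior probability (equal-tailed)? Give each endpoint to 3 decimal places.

Posterior: Beta(2+17, 1+58) = Beta(19, 59).
Equal-tailed 99% interval: the 0.005 and 0.995 quantiles of Beta(19, 59).
Posterior mean ≈ 0.244, SD ≈ 0.048; a Normal approximation gives roughly [0.119, 0.368].
Exact: F⁻¹(0.005) = 0.133; F⁻¹(0.995) = 0.379.

[0.133, 0.379]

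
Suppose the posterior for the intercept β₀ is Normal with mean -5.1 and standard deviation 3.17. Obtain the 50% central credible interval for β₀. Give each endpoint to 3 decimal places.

[-7.238, -2.962]

The posterior is symmetric, so the 50% equal-tailed interval is β₀ = -5.1 ± z·3.17 with z = 0.674.
Half-width: 0.674 × 3.17 = 2.138.
-5.1 − 2.138 = -7.238; -5.1 + 2.138 = -2.962.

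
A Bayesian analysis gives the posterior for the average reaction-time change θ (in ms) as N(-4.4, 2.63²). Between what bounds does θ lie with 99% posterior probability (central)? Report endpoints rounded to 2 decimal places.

The posterior is symmetric, so the 99% equal-tailed interval is θ = -4.4 ± z·2.63 with z = 2.576.
Half-width: 2.576 × 2.63 = 6.77.
-4.4 − 6.77 = -11.17; -4.4 + 6.77 = 2.37.

[-11.17, 2.37]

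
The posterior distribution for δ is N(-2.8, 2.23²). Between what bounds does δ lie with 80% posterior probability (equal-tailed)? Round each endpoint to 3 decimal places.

[-5.658, 0.058]

The posterior is symmetric, so the 80% equal-tailed interval is δ = -2.8 ± z·2.23 with z = 1.282.
Half-width: 1.282 × 2.23 = 2.858.
-2.8 − 2.858 = -5.658; -2.8 + 2.858 = 0.058.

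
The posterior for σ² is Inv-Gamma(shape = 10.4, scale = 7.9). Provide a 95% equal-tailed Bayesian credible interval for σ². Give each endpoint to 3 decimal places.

Inverse-Gamma(10.4, 7.9) quantiles: F⁻¹(0.025) and F⁻¹(0.975).
Equivalently, 1/σ² ~ Gamma(10.4, rate = 7.9); invert its 0.975 and 0.025 quantiles.
Posterior mean ≈ 0.840, SD ≈ 0.290; a Normal approximation gives roughly [0.272, 1.409].
Exact: lower = 0.449; upper = 1.558.

[0.449, 1.558]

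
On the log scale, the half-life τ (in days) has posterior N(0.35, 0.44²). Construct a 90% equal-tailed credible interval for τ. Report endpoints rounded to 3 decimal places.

On the log scale the 90% interval is 0.35 ± 1.645 × 0.44 = [-0.3737, 1.0737].
Exponentiate: [e^-0.3737, e^1.0737] = [0.688, 2.926].

[0.688, 2.926]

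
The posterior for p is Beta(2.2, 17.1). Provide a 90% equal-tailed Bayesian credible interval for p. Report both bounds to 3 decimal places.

[0.024, 0.249]

Posterior: Beta(2.2, 17.1).
Equal-tailed 90% interval: the 0.05 and 0.95 quantiles of Beta(2.2, 17.1).
Posterior mean ≈ 0.114, SD ≈ 0.071; a Normal approximation gives roughly [-0.002, 0.230].
Exact: F⁻¹(0.05) = 0.024; F⁻¹(0.95) = 0.249.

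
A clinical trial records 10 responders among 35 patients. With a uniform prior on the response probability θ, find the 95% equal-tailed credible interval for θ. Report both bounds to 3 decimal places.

[0.163, 0.452]

Posterior: Beta(1+10, 1+25) = Beta(11, 26).
Equal-tailed 95% interval: the 0.025 and 0.975 quantiles of Beta(11, 26).
Posterior mean ≈ 0.297, SD ≈ 0.074; a Normal approximation gives roughly [0.152, 0.443].
Exact: F⁻¹(0.025) = 0.163; F⁻¹(0.975) = 0.452.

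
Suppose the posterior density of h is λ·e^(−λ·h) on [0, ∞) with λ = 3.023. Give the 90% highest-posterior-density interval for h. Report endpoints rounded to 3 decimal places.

The exponential density is strictly decreasing on [0, ∞), so the HPD interval is anchored at 0: [0, q] with P(h ≤ q) = 0.90.
q = −ln(1 − 0.90) / 3.023 = 2.3026 / 3.023 = 0.762.

[0.000, 0.762]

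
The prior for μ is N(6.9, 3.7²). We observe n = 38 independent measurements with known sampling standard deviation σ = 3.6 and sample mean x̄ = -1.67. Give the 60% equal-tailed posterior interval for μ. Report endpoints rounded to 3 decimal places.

[-1.947, -0.976]

Posterior precision = 1/3.7² + 38/3.6² = 0.0730 + 2.9321 = 3.0051, so posterior SD = 0.5769.
Posterior mean = (6.9/3.7² + 38·-1.67/3.6²) / 3.0051 = -1.4617.
Interval: -1.4617 ± 0.842 × 0.5769 → [-1.947, -0.976].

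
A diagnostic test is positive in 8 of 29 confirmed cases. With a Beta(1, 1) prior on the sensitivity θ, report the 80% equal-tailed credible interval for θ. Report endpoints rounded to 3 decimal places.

[0.190, 0.397]

Posterior: Beta(1+8, 1+21) = Beta(9, 22).
Equal-tailed 80% interval: the 0.1 and 0.9 quantiles of Beta(9, 22).
Posterior mean ≈ 0.290, SD ≈ 0.080; a Normal approximation gives roughly [0.187, 0.393].
Exact: F⁻¹(0.1) = 0.190; F⁻¹(0.9) = 0.397.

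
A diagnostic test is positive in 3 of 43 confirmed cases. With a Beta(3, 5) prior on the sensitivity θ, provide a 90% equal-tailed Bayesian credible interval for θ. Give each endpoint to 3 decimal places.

Posterior: Beta(3+3, 5+40) = Beta(6, 45).
Equal-tailed 90% interval: the 0.05 and 0.95 quantiles of Beta(6, 45).
Posterior mean ≈ 0.118, SD ≈ 0.045; a Normal approximation gives roughly [0.044, 0.191].
Exact: F⁻¹(0.05) = 0.054; F⁻¹(0.95) = 0.199.

[0.054, 0.199]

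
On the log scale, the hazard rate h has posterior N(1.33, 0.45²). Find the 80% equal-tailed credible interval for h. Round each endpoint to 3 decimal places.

On the log scale the 80% interval is 1.33 ± 1.282 × 0.45 = [0.7533, 1.9067].
Exponentiate: [e^0.7533, e^1.9067] = [2.124, 6.731].

[2.124, 6.731]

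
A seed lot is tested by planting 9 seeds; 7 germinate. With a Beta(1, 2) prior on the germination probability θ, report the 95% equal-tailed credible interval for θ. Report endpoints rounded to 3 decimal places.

Posterior: Beta(1+7, 2+2) = Beta(8, 4).
Equal-tailed 95% interval: the 0.025 and 0.975 quantiles of Beta(8, 4).
Posterior mean ≈ 0.667, SD ≈ 0.131; a Normal approximation gives roughly [0.410, 0.923].
Exact: F⁻¹(0.025) = 0.390; F⁻¹(0.975) = 0.891.

[0.390, 0.891]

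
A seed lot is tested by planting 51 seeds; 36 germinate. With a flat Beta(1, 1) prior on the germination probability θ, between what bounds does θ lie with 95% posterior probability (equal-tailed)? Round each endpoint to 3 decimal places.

[0.569, 0.813]

Posterior: Beta(1+36, 1+15) = Beta(37, 16).
Equal-tailed 95% interval: the 0.025 and 0.975 quantiles of Beta(37, 16).
Posterior mean ≈ 0.698, SD ≈ 0.062; a Normal approximation gives roughly [0.576, 0.821].
Exact: F⁻¹(0.025) = 0.569; F⁻¹(0.975) = 0.813.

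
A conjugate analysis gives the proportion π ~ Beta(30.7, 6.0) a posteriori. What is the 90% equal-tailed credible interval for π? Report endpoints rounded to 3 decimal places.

Posterior: Beta(30.7, 6.0).
Equal-tailed 90% interval: the 0.05 and 0.95 quantiles of Beta(30.7, 6.0).
Posterior mean ≈ 0.837, SD ≈ 0.060; a Normal approximation gives roughly [0.737, 0.936].
Exact: F⁻¹(0.05) = 0.728; F⁻¹(0.95) = 0.924.

[0.728, 0.924]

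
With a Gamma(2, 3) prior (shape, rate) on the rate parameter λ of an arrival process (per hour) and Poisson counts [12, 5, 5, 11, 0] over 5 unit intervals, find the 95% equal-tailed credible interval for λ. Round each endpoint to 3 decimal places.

Posterior: Gamma(2+33, 3+5) = Gamma(35, 8) (shape, rate).
Equal-tailed 95% interval: Gamma(35, 8) quantiles at 0.025 and 0.975.
Posterior mean ≈ 4.375, SD ≈ 0.740; a Normal approximation gives roughly [2.926, 5.824].
Exact: lower = 3.047; upper = 5.939.

[3.047, 5.939]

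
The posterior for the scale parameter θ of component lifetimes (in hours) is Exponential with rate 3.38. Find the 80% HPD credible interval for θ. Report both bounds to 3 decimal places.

The exponential density is strictly decreasing on [0, ∞), so the HPD interval is anchored at 0: [0, q] with P(θ ≤ q) = 0.80.
q = −ln(1 − 0.80) / 3.38 = 1.6094 / 3.38 = 0.476.

[0.000, 0.476]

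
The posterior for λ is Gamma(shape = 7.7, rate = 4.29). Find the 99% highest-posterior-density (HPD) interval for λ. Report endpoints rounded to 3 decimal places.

The posterior is unimodal and skewed, so the HPD interval has equal density at both endpoints and is the shortest 99% interval.
Solving f(0.466) = f(3.702) with F(3.702) − F(0.466) = 0.99 gives [0.466, 3.702].
For comparison, the equal-tailed interval is [0.561, 3.892]; the HPD is narrower and shifted toward the mode.

[0.466, 3.702]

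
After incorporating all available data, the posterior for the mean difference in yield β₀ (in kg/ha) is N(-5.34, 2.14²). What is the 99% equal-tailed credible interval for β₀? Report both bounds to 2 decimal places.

[-10.85, 0.17]

The posterior is symmetric, so the 99% equal-tailed interval is β₀ = -5.34 ± z·2.14 with z = 2.576.
Half-width: 2.576 × 2.14 = 5.51.
-5.34 − 5.51 = -10.85; -5.34 + 5.51 = 0.17.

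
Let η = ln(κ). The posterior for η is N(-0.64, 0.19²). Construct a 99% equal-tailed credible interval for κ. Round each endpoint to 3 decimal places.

[0.323, 0.860]

On the log scale the 99% interval is -0.64 ± 2.576 × 0.19 = [-1.1294, -0.1506].
Exponentiate: [e^-1.1294, e^-0.1506] = [0.323, 0.860].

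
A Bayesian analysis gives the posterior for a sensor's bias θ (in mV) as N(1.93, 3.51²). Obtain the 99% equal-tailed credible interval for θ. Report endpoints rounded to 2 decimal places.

[-7.11, 10.97]

The posterior is symmetric, so the 99% equal-tailed interval is θ = 1.93 ± z·3.51 with z = 2.576.
Half-width: 2.576 × 3.51 = 9.04.
1.93 − 9.04 = -7.11; 1.93 + 9.04 = 10.97.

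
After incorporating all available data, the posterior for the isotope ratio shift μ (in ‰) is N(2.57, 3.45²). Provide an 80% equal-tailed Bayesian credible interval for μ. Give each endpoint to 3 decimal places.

[-1.851, 6.991]

The posterior is symmetric, so the 80% equal-tailed interval is μ = 2.57 ± z·3.45 with z = 1.282.
Half-width: 1.282 × 3.45 = 4.421.
2.57 − 4.421 = -1.851; 2.57 + 4.421 = 6.991.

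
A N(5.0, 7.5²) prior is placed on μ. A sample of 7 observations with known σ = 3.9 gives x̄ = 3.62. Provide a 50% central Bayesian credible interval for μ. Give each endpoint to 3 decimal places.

[2.696, 4.647]

Posterior precision = 1/7.5² + 7/3.9² = 0.0178 + 0.4602 = 0.4780, so posterior SD = 1.4464.
Posterior mean = (5.0/7.5² + 7·3.62/3.9²) / 0.4780 = 3.6713.
Interval: 3.6713 ± 0.674 × 1.4464 → [2.696, 4.647].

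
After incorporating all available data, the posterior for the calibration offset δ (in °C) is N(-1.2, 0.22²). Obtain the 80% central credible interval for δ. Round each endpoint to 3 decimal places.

[-1.482, -0.918]

The posterior is symmetric, so the 80% equal-tailed interval is δ = -1.2 ± z·0.22 with z = 1.282.
Half-width: 1.282 × 0.22 = 0.282.
-1.2 − 0.282 = -1.482; -1.2 + 0.282 = -0.918.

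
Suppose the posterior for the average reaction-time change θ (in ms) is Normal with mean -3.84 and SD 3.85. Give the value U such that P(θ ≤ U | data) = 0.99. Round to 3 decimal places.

5.116

Need U with P(θ ≤ U) = 0.99: U = -3.84 + z_{0.01}·3.85.
z = 2.326; U = -3.84 + 2.326 × 3.85 = 5.116.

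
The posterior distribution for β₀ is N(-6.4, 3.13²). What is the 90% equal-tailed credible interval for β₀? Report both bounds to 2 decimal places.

[-11.55, -1.25]

The posterior is symmetric, so the 90% equal-tailed interval is β₀ = -6.4 ± z·3.13 with z = 1.645.
Half-width: 1.645 × 3.13 = 5.15.
-6.4 − 5.15 = -11.55; -6.4 + 5.15 = -1.25.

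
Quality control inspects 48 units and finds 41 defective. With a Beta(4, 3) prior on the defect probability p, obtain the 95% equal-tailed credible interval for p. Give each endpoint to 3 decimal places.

Posterior: Beta(4+41, 3+7) = Beta(45, 10).
Equal-tailed 95% interval: the 0.025 and 0.975 quantiles of Beta(45, 10).
Posterior mean ≈ 0.818, SD ≈ 0.052; a Normal approximation gives roughly [0.717, 0.919].
Exact: F⁻¹(0.025) = 0.707; F⁻¹(0.975) = 0.907.

[0.707, 0.907]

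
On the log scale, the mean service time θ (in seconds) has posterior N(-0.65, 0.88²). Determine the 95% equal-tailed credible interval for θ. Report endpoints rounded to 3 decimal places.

[0.093, 2.929]

On the log scale the 95% interval is -0.65 ± 1.960 × 0.88 = [-2.3748, 1.0748].
Exponentiate: [e^-2.3748, e^1.0748] = [0.093, 2.929].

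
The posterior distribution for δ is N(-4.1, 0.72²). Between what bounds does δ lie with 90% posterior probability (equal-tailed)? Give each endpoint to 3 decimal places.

[-5.284, -2.916]

The posterior is symmetric, so the 90% equal-tailed interval is δ = -4.1 ± z·0.72 with z = 1.645.
Half-width: 1.645 × 0.72 = 1.184.
-4.1 − 1.184 = -5.284; -4.1 + 1.184 = -2.916.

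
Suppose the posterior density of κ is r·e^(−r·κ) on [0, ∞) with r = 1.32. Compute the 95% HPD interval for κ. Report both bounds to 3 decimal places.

[0.000, 2.269]

The exponential density is strictly decreasing on [0, ∞), so the HPD interval is anchored at 0: [0, q] with P(κ ≤ q) = 0.95.
q = −ln(1 − 0.95) / 1.32 = 2.9957 / 1.32 = 2.269.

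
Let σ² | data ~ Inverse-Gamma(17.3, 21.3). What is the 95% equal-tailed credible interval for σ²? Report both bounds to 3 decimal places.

Inverse-Gamma(17.3, 21.3) quantiles: F⁻¹(0.025) and F⁻¹(0.975).
Equivalently, 1/σ² ~ Gamma(17.3, rate = 21.3); invert its 0.975 and 0.025 quantiles.
Posterior mean ≈ 1.307, SD ≈ 0.334; a Normal approximation gives roughly [0.652, 1.962].
Exact: lower = 0.808; upper = 2.102.

[0.808, 2.102]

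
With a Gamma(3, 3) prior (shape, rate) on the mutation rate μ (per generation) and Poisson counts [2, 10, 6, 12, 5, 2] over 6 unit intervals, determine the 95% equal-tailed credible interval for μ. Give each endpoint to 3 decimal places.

[3.175, 5.924]

Posterior: Gamma(3+37, 3+6) = Gamma(40, 9) (shape, rate).
Equal-tailed 95% interval: Gamma(40, 9) quantiles at 0.025 and 0.975.
Posterior mean ≈ 4.444, SD ≈ 0.703; a Normal approximation gives roughly [3.067, 5.822].
Exact: lower = 3.175; upper = 5.924.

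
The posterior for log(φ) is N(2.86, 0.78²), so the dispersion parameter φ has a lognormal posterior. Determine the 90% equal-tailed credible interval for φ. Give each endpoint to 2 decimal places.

On the log scale the 90% interval is 2.86 ± 1.645 × 0.78 = [1.5770, 4.1430].
Exponentiate: [e^1.5770, e^4.1430] = [4.84, 62.99].

[4.84, 62.99]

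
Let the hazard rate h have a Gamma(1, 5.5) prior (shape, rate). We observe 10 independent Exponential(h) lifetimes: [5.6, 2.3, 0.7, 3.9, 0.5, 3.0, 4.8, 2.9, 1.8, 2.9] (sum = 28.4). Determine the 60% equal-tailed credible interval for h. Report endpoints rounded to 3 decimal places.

[0.241, 0.403]

Posterior: Gamma(1+10, 5.5+28.4) = Gamma(11, 33.9) (shape, rate).
Equal-tailed 60% interval: Gamma(11, 33.9) quantiles at 0.2 and 0.8.
Posterior mean ≈ 0.324, SD ≈ 0.098; a Normal approximation gives roughly [0.242, 0.407].
Exact: lower = 0.241; upper = 0.403.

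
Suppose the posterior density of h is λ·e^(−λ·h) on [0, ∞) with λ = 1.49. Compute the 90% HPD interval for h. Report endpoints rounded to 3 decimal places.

The exponential density is strictly decreasing on [0, ∞), so the HPD interval is anchored at 0: [0, q] with P(h ≤ q) = 0.90.
q = −ln(1 − 0.90) / 1.49 = 2.3026 / 1.49 = 1.545.

[0.000, 1.545]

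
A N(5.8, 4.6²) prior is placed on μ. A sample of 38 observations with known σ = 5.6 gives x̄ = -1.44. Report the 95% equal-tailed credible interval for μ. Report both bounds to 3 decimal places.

[-2.915, 0.579]

Posterior precision = 1/4.6² + 38/5.6² = 0.0473 + 1.2117 = 1.2590, so posterior SD = 0.8912.
Posterior mean = (5.8/4.6² + 38·-1.44/5.6²) / 1.2590 = -1.1682.
Interval: -1.1682 ± 1.960 × 0.8912 → [-2.915, 0.579].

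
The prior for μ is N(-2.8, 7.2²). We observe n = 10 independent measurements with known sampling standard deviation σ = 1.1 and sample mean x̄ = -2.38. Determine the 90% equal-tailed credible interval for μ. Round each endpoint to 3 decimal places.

[-2.952, -1.809]

Posterior precision = 1/7.2² + 10/1.1² = 0.0193 + 8.2645 = 8.2838, so posterior SD = 0.3474.
Posterior mean = (-2.8/7.2² + 10·-2.38/1.1²) / 8.2838 = -2.3810.
Interval: -2.3810 ± 1.645 × 0.3474 → [-2.952, -1.809].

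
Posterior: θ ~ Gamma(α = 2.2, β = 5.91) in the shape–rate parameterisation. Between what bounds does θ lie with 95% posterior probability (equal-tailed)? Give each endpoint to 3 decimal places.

Posterior: Gamma(shape 2.2, rate 5.91).
Equal-tailed 95% interval: Gamma(2.2, 5.91) quantiles at 0.025 and 0.975.
Posterior mean ≈ 0.372, SD ≈ 0.251; a Normal approximation gives roughly [-0.120, 0.864].
Exact: lower = 0.052; upper = 1.001.

[0.052, 1.001]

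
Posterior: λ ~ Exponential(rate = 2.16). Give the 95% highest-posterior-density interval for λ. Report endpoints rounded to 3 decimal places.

[0.000, 1.387]

The exponential density is strictly decreasing on [0, ∞), so the HPD interval is anchored at 0: [0, q] with P(λ ≤ q) = 0.95.
q = −ln(1 − 0.95) / 2.16 = 2.9957 / 2.16 = 1.387.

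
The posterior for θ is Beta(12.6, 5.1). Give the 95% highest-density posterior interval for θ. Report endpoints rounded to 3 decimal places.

[0.506, 0.904]

The posterior is unimodal and skewed, so the HPD interval has equal density at both endpoints and is the shortest 95% interval.
Solving f(0.506) = f(0.904) with F(0.904) − F(0.506) = 0.95 gives [0.506, 0.904].
For comparison, the equal-tailed interval is [0.488, 0.891]; the HPD is narrower and shifted toward the mode.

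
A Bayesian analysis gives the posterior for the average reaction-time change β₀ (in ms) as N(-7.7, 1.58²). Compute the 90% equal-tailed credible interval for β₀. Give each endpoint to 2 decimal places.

[-10.30, -5.10]

The posterior is symmetric, so the 90% equal-tailed interval is β₀ = -7.7 ± z·1.58 with z = 1.645.
Half-width: 1.645 × 1.58 = 2.60.
-7.7 − 2.60 = -10.30; -7.7 + 2.60 = -5.10.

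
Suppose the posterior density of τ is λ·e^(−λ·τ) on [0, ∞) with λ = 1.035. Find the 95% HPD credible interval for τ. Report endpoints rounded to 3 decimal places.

The exponential density is strictly decreasing on [0, ∞), so the HPD interval is anchored at 0: [0, q] with P(τ ≤ q) = 0.95.
q = −ln(1 − 0.95) / 1.035 = 2.9957 / 1.035 = 2.894.

[0.000, 2.894]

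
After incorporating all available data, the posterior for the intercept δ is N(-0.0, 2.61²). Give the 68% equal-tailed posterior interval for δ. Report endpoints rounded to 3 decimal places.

[-2.596, 2.596]

The posterior is symmetric, so the 68% equal-tailed interval is δ = -0.0 ± z·2.61 with z = 0.994.
Half-width: 0.994 × 2.61 = 2.596.
-0.0 − 2.596 = -2.596; -0.0 + 2.596 = 2.596.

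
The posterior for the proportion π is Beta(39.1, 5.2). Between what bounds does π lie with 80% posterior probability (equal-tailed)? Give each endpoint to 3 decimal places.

Posterior: Beta(39.1, 5.2).
Equal-tailed 80% interval: the 0.1 and 0.9 quantiles of Beta(39.1, 5.2).
Posterior mean ≈ 0.883, SD ≈ 0.048; a Normal approximation gives roughly [0.821, 0.944].
Exact: F⁻¹(0.1) = 0.818; F⁻¹(0.9) = 0.939.

[0.818, 0.939]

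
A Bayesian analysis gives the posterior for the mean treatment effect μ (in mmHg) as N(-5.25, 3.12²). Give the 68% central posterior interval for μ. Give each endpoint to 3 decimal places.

[-8.353, -2.147]

The posterior is symmetric, so the 68% equal-tailed interval is μ = -5.25 ± z·3.12 with z = 0.994.
Half-width: 0.994 × 3.12 = 3.103.
-5.25 − 3.103 = -8.353; -5.25 + 3.103 = -2.147.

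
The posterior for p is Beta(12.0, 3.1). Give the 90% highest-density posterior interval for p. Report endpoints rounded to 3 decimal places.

The posterior is unimodal and skewed, so the HPD interval has equal density at both endpoints and is the shortest 90% interval.
Solving f(0.642) = f(0.955) with F(0.955) − F(0.642) = 0.90 gives [0.642, 0.955].
For comparison, the equal-tailed interval is [0.609, 0.935]; the HPD is narrower and shifted toward the mode.

[0.642, 0.955]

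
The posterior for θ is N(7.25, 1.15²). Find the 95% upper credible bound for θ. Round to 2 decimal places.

Need U with P(θ ≤ U) = 0.95: U = 7.25 + z_{0.05}·1.15.
z = 1.645; U = 7.25 + 1.645 × 1.15 = 9.14.

9.14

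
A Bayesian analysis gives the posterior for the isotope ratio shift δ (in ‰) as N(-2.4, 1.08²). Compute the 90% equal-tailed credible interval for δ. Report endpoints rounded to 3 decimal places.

The posterior is symmetric, so the 90% equal-tailed interval is δ = -2.4 ± z·1.08 with z = 1.645.
Half-width: 1.645 × 1.08 = 1.776.
-2.4 − 1.776 = -4.176; -2.4 + 1.776 = -0.624.

[-4.176, -0.624]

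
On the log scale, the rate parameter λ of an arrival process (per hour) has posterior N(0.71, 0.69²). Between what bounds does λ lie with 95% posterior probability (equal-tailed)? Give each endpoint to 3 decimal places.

[0.526, 7.865]

On the log scale the 95% interval is 0.71 ± 1.960 × 0.69 = [-0.6424, 2.0624].
Exponentiate: [e^-0.6424, e^2.0624] = [0.526, 7.865].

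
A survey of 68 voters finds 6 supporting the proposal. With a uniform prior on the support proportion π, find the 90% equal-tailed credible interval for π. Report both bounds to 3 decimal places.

[0.049, 0.164]

Posterior: Beta(1+6, 1+62) = Beta(7, 63).
Equal-tailed 90% interval: the 0.05 and 0.95 quantiles of Beta(7, 63).
Posterior mean ≈ 0.100, SD ≈ 0.036; a Normal approximation gives roughly [0.041, 0.159].
Exact: F⁻¹(0.05) = 0.049; F⁻¹(0.95) = 0.164.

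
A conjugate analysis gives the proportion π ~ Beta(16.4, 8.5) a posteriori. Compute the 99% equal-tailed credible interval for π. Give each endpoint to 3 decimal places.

[0.404, 0.867]

Posterior: Beta(16.4, 8.5).
Equal-tailed 99% interval: the 0.005 and 0.995 quantiles of Beta(16.4, 8.5).
Posterior mean ≈ 0.659, SD ≈ 0.093; a Normal approximation gives roughly [0.419, 0.899].
Exact: F⁻¹(0.005) = 0.404; F⁻¹(0.995) = 0.867.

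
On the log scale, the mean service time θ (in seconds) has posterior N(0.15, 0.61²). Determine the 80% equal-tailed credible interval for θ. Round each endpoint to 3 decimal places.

On the log scale the 80% interval is 0.15 ± 1.282 × 0.61 = [-0.6317, 0.9317].
Exponentiate: [e^-0.6317, e^0.9317] = [0.532, 2.539].

[0.532, 2.539]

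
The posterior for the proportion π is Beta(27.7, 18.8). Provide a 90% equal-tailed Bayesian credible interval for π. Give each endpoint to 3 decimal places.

[0.476, 0.711]

Posterior: Beta(27.7, 18.8).
Equal-tailed 90% interval: the 0.05 and 0.95 quantiles of Beta(27.7, 18.8).
Posterior mean ≈ 0.596, SD ≈ 0.071; a Normal approximation gives roughly [0.479, 0.713].
Exact: F⁻¹(0.05) = 0.476; F⁻¹(0.95) = 0.711.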